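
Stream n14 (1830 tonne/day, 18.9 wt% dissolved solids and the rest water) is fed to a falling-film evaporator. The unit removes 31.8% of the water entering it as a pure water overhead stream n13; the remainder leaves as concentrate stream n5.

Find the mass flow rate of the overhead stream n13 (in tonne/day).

water entering = 1830×0.811 = 1484.1 tonne/day; overhead removed = 0.318×1484.1 = 471.95 tonne/day.

472 tonne/day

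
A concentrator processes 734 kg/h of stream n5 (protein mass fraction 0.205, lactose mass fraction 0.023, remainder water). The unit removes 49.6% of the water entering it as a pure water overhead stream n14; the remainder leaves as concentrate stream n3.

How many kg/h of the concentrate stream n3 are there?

452.9 kg/h

water entering = 734×0.772 = 566.65 kg/h; overhead removed = 0.496×566.65 = 281.06 kg/h.
Concentrate = 734 − 281.06 = 452.94 kg/h.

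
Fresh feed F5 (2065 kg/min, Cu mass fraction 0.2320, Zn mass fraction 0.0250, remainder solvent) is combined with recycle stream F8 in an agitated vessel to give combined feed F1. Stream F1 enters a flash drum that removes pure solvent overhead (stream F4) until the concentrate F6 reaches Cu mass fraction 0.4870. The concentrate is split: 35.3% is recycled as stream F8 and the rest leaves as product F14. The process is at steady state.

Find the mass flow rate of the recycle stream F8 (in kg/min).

Overall Cu balance (none leaves overhead): Cu in fresh feed = Cu in product, i.e. 2065×0.232 = (1−0.353)·F6·0.487.
F6 = 479.08/(0.487×0.647) = 1520.5 kg/min.
Recycle F8 = 0.353×1520.5 = 536.72 kg/min.

536.7 kg/min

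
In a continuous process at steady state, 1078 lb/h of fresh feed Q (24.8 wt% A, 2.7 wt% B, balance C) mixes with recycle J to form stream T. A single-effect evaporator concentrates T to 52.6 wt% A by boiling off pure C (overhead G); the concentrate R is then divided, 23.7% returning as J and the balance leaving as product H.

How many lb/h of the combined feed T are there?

1236 lb/h

Overall A balance (none leaves overhead): A in fresh feed = A in product, i.e. 1078×0.248 = (1−0.237)·R·0.526.
R = 267.34/(0.526×0.763) = 666.13 lb/h.
Recycle J = 0.237×666.13 = 157.87 lb/h.
Combined feed T = 1078 + 157.87 = 1235.9 lb/h.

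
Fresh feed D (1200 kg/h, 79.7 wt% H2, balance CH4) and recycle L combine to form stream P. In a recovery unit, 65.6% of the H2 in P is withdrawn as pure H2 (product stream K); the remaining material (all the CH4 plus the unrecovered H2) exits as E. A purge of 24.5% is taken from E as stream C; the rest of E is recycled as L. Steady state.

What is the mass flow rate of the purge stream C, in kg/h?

352.5 kg/h

CH4 enters only via D and leaves only via the purge: 1200×0.203 = 0.245×(CH4 in E), and the recovery unit passes all CH4, so CH4 in P = CH4 in E = 994.29 kg/h.
H2 in P: m_A = 1200×0.797 + (1−0.245)·(1−0.656)·m_A, so m_A = 956.4/0.7403 = 1291.9 kg/h.
E = (1−0.656)×1291.9 + 994.29 = 1438.7 kg/h.
Purge C = 0.245×1438.7 = 352.49 kg/h.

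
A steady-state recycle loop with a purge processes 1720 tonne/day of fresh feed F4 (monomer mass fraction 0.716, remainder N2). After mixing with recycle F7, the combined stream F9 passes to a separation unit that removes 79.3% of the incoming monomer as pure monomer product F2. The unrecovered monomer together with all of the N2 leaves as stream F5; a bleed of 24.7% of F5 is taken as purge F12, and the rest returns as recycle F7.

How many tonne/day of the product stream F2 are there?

1157 tonne/day

monomer in F9: m_A = 1720×0.716 + (1−0.247)·(1−0.793)·m_A, so m_A = 1231.5/0.8441 = 1458.9 tonne/day.
Product F2 = 0.793×1458.9 = 1156.9 tonne/day.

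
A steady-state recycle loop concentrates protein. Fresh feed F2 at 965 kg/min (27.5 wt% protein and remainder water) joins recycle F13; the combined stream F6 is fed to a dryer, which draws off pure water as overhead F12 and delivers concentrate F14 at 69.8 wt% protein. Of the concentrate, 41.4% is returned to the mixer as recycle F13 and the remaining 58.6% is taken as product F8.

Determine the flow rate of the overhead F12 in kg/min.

Overall protein balance (none leaves overhead): protein in fresh feed = protein in product, i.e. 965×0.275 = (1−0.414)·F14·0.698.
F14 = 265.38/(0.698×0.586) = 648.79 kg/min.
Recycle F13 = 0.414×648.79 = 268.6 kg/min.
Combined feed F6 = 965 + 268.6 = 1233.6 kg/min.
Overhead F12 = F6 − F14 = 1233.6 − 648.79 = 584.81 kg/min.

584.8 kg/min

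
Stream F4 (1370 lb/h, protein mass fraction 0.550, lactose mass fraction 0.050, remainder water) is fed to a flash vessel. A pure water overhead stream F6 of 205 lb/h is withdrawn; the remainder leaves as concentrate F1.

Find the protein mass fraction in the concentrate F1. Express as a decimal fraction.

protein is not removed: 1370×0.550 = 753.5 lb/h of protein enters F1.
Concentrate = 1370 − 205 = 1165 lb/h.
Mass fraction = 753.5/1165 = 0.647.

0.647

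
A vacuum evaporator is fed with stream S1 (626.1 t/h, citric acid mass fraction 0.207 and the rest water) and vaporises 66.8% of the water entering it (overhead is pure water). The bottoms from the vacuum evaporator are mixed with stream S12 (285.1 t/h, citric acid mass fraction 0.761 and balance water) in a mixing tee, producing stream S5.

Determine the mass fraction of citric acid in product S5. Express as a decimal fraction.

0.598

Vapour removed = 0.668×0.793×626.1 = 331.66 t/h; concentrate = 294.44 t/h.
citric acid reaching the mixer = 129.6 (from concentrate) + 285.1×0.761 = 346.56 t/h.
Product flow = 294.44 + 285.1 = 579.54 t/h; citric acid fraction = 0.598.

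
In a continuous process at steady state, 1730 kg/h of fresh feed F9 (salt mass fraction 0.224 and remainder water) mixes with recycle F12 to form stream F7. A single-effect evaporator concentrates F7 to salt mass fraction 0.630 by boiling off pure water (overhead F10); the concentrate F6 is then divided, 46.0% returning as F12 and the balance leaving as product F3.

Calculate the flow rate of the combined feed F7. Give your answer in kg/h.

2254 kg/h

Overall salt balance (none leaves overhead): salt in fresh feed = salt in product, i.e. 1730×0.224 = (1−0.460)·F6·0.630.
F6 = 387.52/(0.630×0.540) = 1139.1 kg/h.
Recycle F12 = 0.460×1139.1 = 523.98 kg/h.
Combined feed F7 = 1730 + 523.98 = 2254 kg/h.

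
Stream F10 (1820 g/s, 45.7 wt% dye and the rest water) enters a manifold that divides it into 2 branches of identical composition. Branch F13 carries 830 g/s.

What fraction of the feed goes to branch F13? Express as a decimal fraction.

Fraction to F13 = 830/1820 = 0.4560.

0.456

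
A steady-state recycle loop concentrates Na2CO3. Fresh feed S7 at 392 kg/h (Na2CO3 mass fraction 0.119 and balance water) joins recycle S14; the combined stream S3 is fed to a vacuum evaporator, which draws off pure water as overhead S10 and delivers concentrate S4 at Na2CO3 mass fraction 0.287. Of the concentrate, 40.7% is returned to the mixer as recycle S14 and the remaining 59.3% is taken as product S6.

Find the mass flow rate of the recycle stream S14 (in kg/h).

Overall Na2CO3 balance (none leaves overhead): Na2CO3 in fresh feed = Na2CO3 in product, i.e. 392×0.119 = (1−0.407)·S4·0.287.
S4 = 46.648/(0.287×0.593) = 274.09 kg/h.
Recycle S14 = 0.407×274.09 = 111.56 kg/h.

111.6 kg/h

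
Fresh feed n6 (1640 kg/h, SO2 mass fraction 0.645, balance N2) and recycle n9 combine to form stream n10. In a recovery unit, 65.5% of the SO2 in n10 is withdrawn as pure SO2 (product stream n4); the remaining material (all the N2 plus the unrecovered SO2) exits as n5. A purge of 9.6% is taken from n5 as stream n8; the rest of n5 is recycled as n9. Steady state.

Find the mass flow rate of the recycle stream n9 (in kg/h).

5962 kg/h

N2 enters only via n6 and leaves only via the purge: 1640×0.355 = 0.096×(N2 in n5), and the recovery unit passes all N2, so N2 in n10 = N2 in n5 = 6064.6 kg/h.
SO2 in n10: m_A = 1640×0.645 + (1−0.096)·(1−0.655)·m_A, so m_A = 1057.8/0.6881 = 1537.2 kg/h.
n5 = (1−0.655)×1537.2 + 6064.6 = 6594.9 kg/h.
Recycle n9 = (1−0.096)×6594.9 = 5961.8 kg/h.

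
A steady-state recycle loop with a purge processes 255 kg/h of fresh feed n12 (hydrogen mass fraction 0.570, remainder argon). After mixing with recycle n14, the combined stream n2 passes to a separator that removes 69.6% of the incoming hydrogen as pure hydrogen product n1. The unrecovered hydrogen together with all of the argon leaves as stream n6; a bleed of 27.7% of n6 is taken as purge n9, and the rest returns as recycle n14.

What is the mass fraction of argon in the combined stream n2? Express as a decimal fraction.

0.680

argon enters only via n12 and leaves only via the purge: 255×0.430 = 0.277×(argon in n6), and the separator passes all argon, so argon in n2 = argon in n6 = 395.85 kg/h.
hydrogen in n2: m_A = 255×0.570 + (1−0.277)·(1−0.696)·m_A, so m_A = 145.35/0.7802 = 186.3 kg/h.
n2 = 186.3 + 395.85 = 582.14 kg/h.
argon fraction in n2 = 395.85/582.14 = 0.680.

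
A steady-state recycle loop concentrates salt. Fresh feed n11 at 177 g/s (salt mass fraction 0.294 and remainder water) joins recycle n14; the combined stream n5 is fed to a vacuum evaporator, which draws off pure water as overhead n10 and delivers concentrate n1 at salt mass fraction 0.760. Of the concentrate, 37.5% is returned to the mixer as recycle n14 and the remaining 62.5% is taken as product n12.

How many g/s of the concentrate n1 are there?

109.6 g/s

Overall salt balance (none leaves overhead): salt in fresh feed = salt in product, i.e. 177×0.294 = (1−0.375)·n1·0.760.
n1 = 52.038/(0.760×0.625) = 109.55 g/s.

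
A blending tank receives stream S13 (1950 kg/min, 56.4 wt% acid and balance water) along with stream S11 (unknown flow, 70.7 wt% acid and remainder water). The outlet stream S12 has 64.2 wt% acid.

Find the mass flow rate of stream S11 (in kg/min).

2340 kg/min

Let S11 be the unknown flow. Total out = 1950 + S11.
acid balance: 1099.8 + 0.707·S11 = 0.642·(1950 + S11)
(0.707 − 0.642)·S11 = 0.642×1950 − 1099.8 = 152.1
S11 = 152.1 / 0.065 = 2340 kg/min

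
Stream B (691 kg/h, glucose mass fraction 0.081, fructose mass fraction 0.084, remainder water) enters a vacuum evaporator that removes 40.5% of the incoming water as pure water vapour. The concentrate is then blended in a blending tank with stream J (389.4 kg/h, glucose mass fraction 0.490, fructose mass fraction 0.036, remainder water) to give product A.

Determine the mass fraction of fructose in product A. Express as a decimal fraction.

Vapour removed = 0.405×0.835×691 = 233.68 kg/h; concentrate = 457.32 kg/h.
fructose reaching the mixer = 58.044 (from concentrate) + 389.4×0.036 = 72.062 kg/h.
Product flow = 457.32 + 389.4 = 846.72 kg/h; fructose fraction = 0.085.

0.085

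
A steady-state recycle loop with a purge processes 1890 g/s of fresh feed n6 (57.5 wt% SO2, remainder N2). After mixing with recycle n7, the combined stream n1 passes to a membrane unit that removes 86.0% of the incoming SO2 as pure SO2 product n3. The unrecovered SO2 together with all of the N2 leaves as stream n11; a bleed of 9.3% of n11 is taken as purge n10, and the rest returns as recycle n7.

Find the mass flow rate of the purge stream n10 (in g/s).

N2 enters only via n6 and leaves only via the purge: 1890×0.425 = 0.093×(N2 in n11), and the membrane unit passes all N2, so N2 in n1 = N2 in n11 = 8637.1 g/s.
SO2 in n1: m_A = 1890×0.575 + (1−0.093)·(1−0.860)·m_A, so m_A = 1086.8/0.8730 = 1244.8 g/s.
n11 = (1−0.860)×1244.8 + 8637.1 = 8811.4 g/s.
Purge n10 = 0.093×8811.4 = 819.46 g/s.

819.5 g/s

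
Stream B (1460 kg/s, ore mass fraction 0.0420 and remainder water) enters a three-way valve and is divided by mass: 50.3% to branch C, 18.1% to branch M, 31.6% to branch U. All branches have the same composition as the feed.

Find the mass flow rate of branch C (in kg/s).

734.4 kg/s

Branch C flow = 0.503×1460 = 734.38 kg/s.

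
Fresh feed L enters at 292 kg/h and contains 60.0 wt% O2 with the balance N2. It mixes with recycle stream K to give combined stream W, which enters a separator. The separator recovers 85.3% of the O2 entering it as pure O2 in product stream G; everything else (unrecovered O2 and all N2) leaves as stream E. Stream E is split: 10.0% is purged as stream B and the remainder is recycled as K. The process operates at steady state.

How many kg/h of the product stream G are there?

O2 in W: m_A = 292×0.600 + (1−0.100)·(1−0.853)·m_A, so m_A = 175.2/0.8677 = 201.91 kg/h.
Product G = 0.853×201.91 = 172.23 kg/h.

172.2 kg/h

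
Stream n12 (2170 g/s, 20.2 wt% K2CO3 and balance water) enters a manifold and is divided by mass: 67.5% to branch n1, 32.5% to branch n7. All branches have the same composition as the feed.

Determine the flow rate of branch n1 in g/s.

Branch n1 flow = 0.675×2170 = 1464.8 g/s.

1465 g/s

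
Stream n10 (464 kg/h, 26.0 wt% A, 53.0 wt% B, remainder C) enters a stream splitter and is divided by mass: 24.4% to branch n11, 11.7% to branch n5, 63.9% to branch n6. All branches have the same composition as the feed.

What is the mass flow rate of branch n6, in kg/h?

296.5 kg/h

Branch n6 flow = 0.639×464 = 296.5 kg/h.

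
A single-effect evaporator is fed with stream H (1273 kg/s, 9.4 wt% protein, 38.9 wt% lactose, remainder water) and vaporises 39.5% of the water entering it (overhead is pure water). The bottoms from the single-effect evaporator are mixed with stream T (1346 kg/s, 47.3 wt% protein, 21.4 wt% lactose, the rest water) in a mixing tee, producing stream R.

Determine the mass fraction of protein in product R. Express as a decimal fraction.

0.3206

Vapour removed = 0.395×0.517×1273 = 259.97 kg/s; concentrate = 1013 kg/s.
protein reaching the mixer = 119.66 (from concentrate) + 1346×0.473 = 756.32 kg/s.
Product flow = 1013 + 1346 = 2359 kg/s; protein fraction = 0.3206.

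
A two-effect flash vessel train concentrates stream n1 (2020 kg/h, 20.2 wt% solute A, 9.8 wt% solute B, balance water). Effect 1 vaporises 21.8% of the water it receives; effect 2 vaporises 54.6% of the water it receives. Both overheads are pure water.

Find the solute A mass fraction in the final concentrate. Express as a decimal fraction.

0.368

water in feed = 2020×0.700 = 1414 kg/h.
After stage 1: water left = (1−0.218)×1414 = 1105.7; stream total = 1711.7 kg/h.
After stage 2: water left = (1−0.546)×1105.7 = 502.01; final concentrate = 1108 kg/h.
solute A fraction = 408.04/1108 = 0.368.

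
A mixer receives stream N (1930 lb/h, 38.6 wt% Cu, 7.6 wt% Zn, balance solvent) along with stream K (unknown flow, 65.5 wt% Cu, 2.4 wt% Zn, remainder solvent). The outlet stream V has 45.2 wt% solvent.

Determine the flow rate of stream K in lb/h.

Let K be the unknown flow. Total out = 1930 + K.
solvent balance: 1038.3 + 0.321·K = 0.452·(1930 + K)
(0.321 − 0.452)·K = 0.452×1930 − 1038.3 = -165.98
K = -165.98 / -0.131 = 1267 lb/h

1267 lb/h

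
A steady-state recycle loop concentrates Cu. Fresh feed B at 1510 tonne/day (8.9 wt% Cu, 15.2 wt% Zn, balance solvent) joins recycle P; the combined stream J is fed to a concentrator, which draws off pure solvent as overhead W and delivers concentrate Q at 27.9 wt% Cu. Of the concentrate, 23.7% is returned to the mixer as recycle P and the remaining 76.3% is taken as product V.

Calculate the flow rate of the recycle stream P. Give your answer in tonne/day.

149.6 tonne/day

Overall Cu balance (none leaves overhead): Cu in fresh feed = Cu in product, i.e. 1510×0.089 = (1−0.237)·Q·0.279.
Q = 134.39/(0.279×0.763) = 631.3 tonne/day.
Recycle P = 0.237×631.3 = 149.62 tonne/day.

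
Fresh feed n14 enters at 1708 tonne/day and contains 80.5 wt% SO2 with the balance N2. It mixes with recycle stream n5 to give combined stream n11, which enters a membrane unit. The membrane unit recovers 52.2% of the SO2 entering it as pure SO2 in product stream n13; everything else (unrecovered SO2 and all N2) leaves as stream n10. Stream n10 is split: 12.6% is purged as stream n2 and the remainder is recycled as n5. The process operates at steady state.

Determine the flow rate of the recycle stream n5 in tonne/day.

N2 enters only via n14 and leaves only via the purge: 1708×0.195 = 0.126×(N2 in n10), and the membrane unit passes all N2, so N2 in n11 = N2 in n10 = 2643.3 tonne/day.
SO2 in n11: m_A = 1708×0.805 + (1−0.126)·(1−0.522)·m_A, so m_A = 1374.9/0.5822 = 2361.5 tonne/day.
n10 = (1−0.522)×2361.5 + 2643.3 = 3772.1 tonne/day.
Recycle n5 = (1−0.126)×3772.1 = 3296.8 tonne/day.

3297 tonne/day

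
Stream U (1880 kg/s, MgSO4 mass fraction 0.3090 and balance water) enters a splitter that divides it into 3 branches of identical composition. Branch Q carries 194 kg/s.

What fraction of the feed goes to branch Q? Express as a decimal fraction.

Fraction to Q = 194/1880 = 0.1032.

0.103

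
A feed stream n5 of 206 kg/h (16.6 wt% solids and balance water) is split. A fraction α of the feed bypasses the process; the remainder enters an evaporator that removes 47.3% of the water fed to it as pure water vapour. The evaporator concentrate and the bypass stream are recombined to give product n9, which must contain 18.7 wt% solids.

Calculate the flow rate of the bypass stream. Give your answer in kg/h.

147.4 kg/h

All 206×0.166 = 34.196 kg/h of solids reaches n9, so n9 = 34.196/0.187 = 182.87 kg/h and vapour = 23.134 kg/h.
The evaporator receives (1−α)·206 of feed at 0.834 water and removes 0.473 of that water:
0.473×0.834×(1−α)×206 = 23.134
(1−α) = 23.134/81.263 = 0.2847;  α = 0.7153.
Bypass flow = 0.7153×206 = 147.36 kg/h.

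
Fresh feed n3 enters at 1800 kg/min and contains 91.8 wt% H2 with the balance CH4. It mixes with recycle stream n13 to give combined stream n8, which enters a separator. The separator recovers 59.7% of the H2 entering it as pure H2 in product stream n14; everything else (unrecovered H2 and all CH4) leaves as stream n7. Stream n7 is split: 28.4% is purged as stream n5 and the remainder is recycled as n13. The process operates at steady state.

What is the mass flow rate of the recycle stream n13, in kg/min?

1042 kg/min

CH4 enters only via n3 and leaves only via the purge: 1800×0.082 = 0.284×(CH4 in n7), and the separator passes all CH4, so CH4 in n8 = CH4 in n7 = 519.72 kg/min.
H2 in n8: m_A = 1800×0.918 + (1−0.284)·(1−0.597)·m_A, so m_A = 1652.4/0.7115 = 2322.6 kg/min.
n7 = (1−0.597)×2322.6 + 519.72 = 1455.7 kg/min.
Recycle n13 = (1−0.284)×1455.7 = 1042.3 kg/min.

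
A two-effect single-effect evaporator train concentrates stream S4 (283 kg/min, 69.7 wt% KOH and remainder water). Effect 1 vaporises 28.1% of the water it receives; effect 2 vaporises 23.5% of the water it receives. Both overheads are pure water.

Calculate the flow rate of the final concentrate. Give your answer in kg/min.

water in feed = 283×0.303 = 85.749 kg/min.
After stage 1: water left = (1−0.281)×85.749 = 61.654; stream total = 258.9 kg/min.
After stage 2: water left = (1−0.235)×61.654 = 47.165; final concentrate = 244.42 kg/min.

244.4 kg/min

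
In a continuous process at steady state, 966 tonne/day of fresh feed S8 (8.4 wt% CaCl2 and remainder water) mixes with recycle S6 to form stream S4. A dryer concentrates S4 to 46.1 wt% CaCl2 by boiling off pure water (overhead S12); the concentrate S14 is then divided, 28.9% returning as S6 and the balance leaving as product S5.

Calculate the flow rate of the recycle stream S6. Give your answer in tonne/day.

71.55 tonne/day

Overall CaCl2 balance (none leaves overhead): CaCl2 in fresh feed = CaCl2 in product, i.e. 966×0.084 = (1−0.289)·S14·0.461.
S14 = 81.144/(0.461×0.711) = 247.56 tonne/day.
Recycle S6 = 0.289×247.56 = 71.546 tonne/day.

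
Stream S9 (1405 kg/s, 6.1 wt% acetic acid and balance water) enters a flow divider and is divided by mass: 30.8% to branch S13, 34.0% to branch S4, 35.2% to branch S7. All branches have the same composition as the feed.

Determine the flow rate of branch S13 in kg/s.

Branch S13 flow = 0.308×1405 = 432.74 kg/s.

432.7 kg/s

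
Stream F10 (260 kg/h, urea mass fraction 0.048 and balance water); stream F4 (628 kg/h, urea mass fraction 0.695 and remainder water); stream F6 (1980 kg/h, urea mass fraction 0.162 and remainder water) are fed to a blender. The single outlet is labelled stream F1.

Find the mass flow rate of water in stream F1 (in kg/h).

water out = water in = 260×0.952 + 628×0.305 + 1980×0.838 = 2098.3 kg/h.

2098 kg/h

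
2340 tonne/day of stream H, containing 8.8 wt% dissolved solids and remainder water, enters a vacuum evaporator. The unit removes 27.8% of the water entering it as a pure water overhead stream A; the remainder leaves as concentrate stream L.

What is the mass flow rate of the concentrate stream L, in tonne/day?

1747 tonne/day

water entering = 2340×0.912 = 2134.1 tonne/day; overhead removed = 0.278×2134.1 = 593.27 tonne/day.
Concentrate = 2340 − 593.27 = 1746.7 tonne/day.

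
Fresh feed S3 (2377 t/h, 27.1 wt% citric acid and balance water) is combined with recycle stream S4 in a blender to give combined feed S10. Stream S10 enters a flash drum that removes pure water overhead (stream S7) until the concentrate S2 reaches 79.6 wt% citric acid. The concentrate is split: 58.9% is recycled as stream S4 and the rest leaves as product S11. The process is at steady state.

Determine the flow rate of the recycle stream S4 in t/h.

1160 t/h

Overall citric acid balance (none leaves overhead): citric acid in fresh feed = citric acid in product, i.e. 2377×0.271 = (1−0.589)·S2·0.796.
S2 = 644.17/(0.796×0.411) = 1969 t/h.
Recycle S4 = 0.589×1969 = 1159.7 t/h.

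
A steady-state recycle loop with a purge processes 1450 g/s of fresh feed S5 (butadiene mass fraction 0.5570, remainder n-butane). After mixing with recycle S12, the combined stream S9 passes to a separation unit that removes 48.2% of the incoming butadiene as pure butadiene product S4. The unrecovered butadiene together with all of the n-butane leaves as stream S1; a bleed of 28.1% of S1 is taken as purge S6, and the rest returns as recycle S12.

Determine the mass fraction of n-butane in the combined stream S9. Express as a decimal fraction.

n-butane enters only via S5 and leaves only via the purge: 1450×0.443 = 0.281×(n-butane in S1), and the separation unit passes all n-butane, so n-butane in S9 = n-butane in S1 = 2285.9 g/s.
butadiene in S9: m_A = 1450×0.557 + (1−0.281)·(1−0.482)·m_A, so m_A = 807.65/0.6276 = 1287 g/s.
S9 = 1287 + 2285.9 = 3572.9 g/s.
n-butane fraction in S9 = 2285.9/3572.9 = 0.6398.

0.6398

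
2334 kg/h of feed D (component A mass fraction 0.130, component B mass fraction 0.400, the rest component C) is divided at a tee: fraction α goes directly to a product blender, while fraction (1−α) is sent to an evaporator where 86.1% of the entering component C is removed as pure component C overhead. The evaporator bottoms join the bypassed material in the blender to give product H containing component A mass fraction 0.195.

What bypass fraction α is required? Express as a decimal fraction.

All 2334×0.130 = 303.42 kg/h of component A reaches H, so H = 303.42/0.195 = 1556 kg/h and vapour = 778 kg/h.
The evaporator receives (1−α)·2334 of feed at 0.470 component C and removes 0.861 of that component C:
0.861×0.470×(1−α)×2334 = 778
(1−α) = 778/944.5 = 0.8237;  α = 0.1763.

0.176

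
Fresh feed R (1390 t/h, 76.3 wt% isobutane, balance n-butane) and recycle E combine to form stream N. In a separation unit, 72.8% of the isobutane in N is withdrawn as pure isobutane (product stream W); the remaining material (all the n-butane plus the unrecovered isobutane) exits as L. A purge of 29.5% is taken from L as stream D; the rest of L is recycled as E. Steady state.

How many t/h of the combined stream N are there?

n-butane enters only via R and leaves only via the purge: 1390×0.237 = 0.295×(n-butane in L), and the separation unit passes all n-butane, so n-butane in N = n-butane in L = 1116.7 t/h.
isobutane in N: m_A = 1390×0.763 + (1−0.295)·(1−0.728)·m_A, so m_A = 1060.6/0.8082 = 1312.2 t/h.
N = 1312.2 + 1116.7 = 2428.9 t/h.

2429 t/h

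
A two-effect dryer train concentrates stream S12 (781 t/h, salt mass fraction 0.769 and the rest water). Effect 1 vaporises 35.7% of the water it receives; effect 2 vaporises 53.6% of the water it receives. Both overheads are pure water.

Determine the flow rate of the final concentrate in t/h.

water in feed = 781×0.231 = 180.41 t/h.
After stage 1: water left = (1−0.357)×180.41 = 116; stream total = 716.59 t/h.
After stage 2: water left = (1−0.536)×116 = 53.826; final concentrate = 654.41 t/h.

654.4 t/h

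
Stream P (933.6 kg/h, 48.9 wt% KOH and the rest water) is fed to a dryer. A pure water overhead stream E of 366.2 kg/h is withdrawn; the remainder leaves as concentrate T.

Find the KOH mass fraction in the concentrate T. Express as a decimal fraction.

0.805

KOH is not removed: 933.6×0.489 = 456.53 kg/h of KOH enters T.
Concentrate = 933.6 − 366.2 = 567.4 kg/h.
Mass fraction = 456.53/567.4 = 0.805.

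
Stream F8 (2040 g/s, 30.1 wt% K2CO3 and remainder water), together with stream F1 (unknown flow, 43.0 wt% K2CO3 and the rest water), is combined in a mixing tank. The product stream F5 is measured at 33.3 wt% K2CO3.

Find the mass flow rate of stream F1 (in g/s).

Let F1 be the unknown flow. Total out = 2040 + F1.
K2CO3 balance: 614.04 + 0.430·F1 = 0.333·(2040 + F1)
(0.430 − 0.333)·F1 = 0.333×2040 − 614.04 = 65.28
F1 = 65.28 / 0.097 = 672.99 g/s

673 g/s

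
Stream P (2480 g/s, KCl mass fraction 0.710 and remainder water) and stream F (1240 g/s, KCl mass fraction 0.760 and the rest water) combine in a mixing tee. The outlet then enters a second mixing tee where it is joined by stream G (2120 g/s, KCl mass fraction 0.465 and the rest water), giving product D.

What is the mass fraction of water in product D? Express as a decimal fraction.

Overall, product flow = 5840 g/s.
water in = 2480×0.290 + 1240×0.240 + 2120×0.535 = 2151 g/s.
water fraction in D = 0.368.

0.368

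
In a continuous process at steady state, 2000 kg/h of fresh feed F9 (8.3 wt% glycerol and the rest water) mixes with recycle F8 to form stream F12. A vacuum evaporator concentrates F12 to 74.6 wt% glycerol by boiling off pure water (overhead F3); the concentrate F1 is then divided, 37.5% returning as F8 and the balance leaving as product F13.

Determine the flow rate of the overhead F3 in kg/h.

1777 kg/h

Overall glycerol balance (none leaves overhead): glycerol in fresh feed = glycerol in product, i.e. 2000×0.083 = (1−0.375)·F1·0.746.
F1 = 166/(0.746×0.625) = 356.03 kg/h.
Recycle F8 = 0.375×356.03 = 133.51 kg/h.
Combined feed F12 = 2000 + 133.51 = 2133.5 kg/h.
Overhead F3 = F12 − F1 = 2133.5 − 356.03 = 1777.5 kg/h.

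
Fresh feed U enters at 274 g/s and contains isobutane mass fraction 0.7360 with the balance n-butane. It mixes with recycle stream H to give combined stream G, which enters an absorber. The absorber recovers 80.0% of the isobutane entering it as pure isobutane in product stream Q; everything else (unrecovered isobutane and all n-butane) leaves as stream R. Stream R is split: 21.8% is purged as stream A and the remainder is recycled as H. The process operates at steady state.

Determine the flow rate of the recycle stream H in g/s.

n-butane enters only via U and leaves only via the purge: 274×0.264 = 0.218×(n-butane in R), and the absorber passes all n-butane, so n-butane in G = n-butane in R = 331.82 g/s.
isobutane in G: m_A = 274×0.736 + (1−0.218)·(1−0.800)·m_A, so m_A = 201.66/0.8436 = 239.05 g/s.
R = (1−0.800)×239.05 + 331.82 = 379.63 g/s.
Recycle H = (1−0.218)×379.63 = 296.87 g/s.

296.9 g/s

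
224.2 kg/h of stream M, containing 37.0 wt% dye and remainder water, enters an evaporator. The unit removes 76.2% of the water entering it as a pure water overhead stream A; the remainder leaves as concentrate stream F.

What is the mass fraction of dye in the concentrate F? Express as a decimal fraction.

dye is not removed: 224.2×0.370 = 82.954 kg/h of dye enters F.
water entering = 224.2×0.630 = 141.25 kg/h; overhead removed = 0.762×141.25 = 107.63 kg/h.
Concentrate = 224.2 − 107.63 = 116.57 kg/h.
Mass fraction = 82.954/116.57 = 0.712.

0.712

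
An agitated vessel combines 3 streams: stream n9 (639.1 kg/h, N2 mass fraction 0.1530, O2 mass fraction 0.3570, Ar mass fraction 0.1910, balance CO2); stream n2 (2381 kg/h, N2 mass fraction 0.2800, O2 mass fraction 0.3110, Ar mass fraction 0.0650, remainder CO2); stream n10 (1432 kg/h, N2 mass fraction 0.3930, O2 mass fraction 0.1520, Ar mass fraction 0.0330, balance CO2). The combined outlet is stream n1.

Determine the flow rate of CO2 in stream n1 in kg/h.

CO2 out = CO2 in = 639.1×0.299 + 2381×0.344 + 1432×0.422 = 1614.5 kg/h.

1614 kg/h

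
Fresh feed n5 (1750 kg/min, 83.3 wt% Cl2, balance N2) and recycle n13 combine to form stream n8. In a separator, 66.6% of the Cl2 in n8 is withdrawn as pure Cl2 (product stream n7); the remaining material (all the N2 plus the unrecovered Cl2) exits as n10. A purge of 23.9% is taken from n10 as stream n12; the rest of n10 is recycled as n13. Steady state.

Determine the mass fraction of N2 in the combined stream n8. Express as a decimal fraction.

0.385

N2 enters only via n5 and leaves only via the purge: 1750×0.167 = 0.239×(N2 in n10), and the separator passes all N2, so N2 in n8 = N2 in n10 = 1222.8 kg/min.
Cl2 in n8: m_A = 1750×0.833 + (1−0.239)·(1−0.666)·m_A, so m_A = 1457.8/0.7458 = 1954.5 kg/min.
n8 = 1954.5 + 1222.8 = 3177.3 kg/min.
N2 fraction in n8 = 1222.8/3177.3 = 0.385.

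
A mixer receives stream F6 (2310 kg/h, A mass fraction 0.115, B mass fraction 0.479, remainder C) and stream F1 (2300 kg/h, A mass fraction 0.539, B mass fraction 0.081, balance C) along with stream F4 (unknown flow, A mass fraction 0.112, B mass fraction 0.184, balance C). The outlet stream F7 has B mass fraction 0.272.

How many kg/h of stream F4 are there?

Let F4 be the unknown flow. Total out = 4610 + F4.
B balance: 1292.8 + 0.184·F4 = 0.272·(4610 + F4)
(0.184 − 0.272)·F4 = 0.272×4610 − 1292.8 = -38.87
F4 = -38.87 / -0.088 = 441.7 kg/h

441.7 kg/h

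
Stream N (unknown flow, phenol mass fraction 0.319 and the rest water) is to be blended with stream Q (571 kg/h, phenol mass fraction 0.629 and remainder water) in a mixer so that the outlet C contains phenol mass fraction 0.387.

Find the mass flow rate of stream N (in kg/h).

2032 kg/h

Let N be the unknown flow. Total out = 571 + N.
phenol balance: 359.16 + 0.319·N = 0.387·(571 + N)
(0.319 − 0.387)·N = 0.387×571 − 359.16 = -138.18
N = -138.18 / -0.068 = 2032.1 kg/h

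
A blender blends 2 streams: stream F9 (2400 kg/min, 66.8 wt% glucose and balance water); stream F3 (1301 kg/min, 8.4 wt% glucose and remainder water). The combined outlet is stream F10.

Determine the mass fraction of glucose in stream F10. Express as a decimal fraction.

Total flow out = 2400 + 1301 = 3701 kg/min.
glucose in = 2400×0.668 + 1301×0.084 = 1712.5 kg/min.
glucose mass fraction in F10 = 1712.5/3701 = 0.4627.

0.4627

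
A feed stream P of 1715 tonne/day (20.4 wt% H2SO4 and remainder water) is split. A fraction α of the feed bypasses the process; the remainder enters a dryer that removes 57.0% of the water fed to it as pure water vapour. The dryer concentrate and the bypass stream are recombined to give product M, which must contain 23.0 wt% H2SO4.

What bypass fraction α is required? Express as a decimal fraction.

All 1715×0.204 = 349.86 tonne/day of H2SO4 reaches M, so M = 349.86/0.230 = 1521.1 tonne/day and vapour = 193.87 tonne/day.
The evaporator receives (1−α)·1715 of feed at 0.796 water and removes 0.570 of that water:
0.570×0.796×(1−α)×1715 = 193.87
(1−α) = 193.87/778.13 = 0.2491;  α = 0.7509.

0.751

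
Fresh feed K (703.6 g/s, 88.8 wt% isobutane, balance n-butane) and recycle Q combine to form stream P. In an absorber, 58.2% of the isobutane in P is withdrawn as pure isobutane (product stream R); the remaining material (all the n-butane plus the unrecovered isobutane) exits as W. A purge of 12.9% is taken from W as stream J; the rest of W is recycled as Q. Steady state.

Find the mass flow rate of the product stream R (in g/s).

isobutane in P: m_A = 703.6×0.888 + (1−0.129)·(1−0.582)·m_A, so m_A = 624.8/0.6359 = 982.51 g/s.
Product R = 0.582×982.51 = 571.82 g/s.

571.8 g/s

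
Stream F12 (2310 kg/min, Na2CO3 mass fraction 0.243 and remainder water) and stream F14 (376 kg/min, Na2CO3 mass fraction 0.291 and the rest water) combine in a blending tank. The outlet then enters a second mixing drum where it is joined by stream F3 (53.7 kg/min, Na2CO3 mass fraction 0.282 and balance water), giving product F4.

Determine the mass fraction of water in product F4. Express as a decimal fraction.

0.750

Overall, product flow = 2739.7 kg/min.
water in = 2310×0.757 + 376×0.709 + 53.7×0.718 = 2053.8 kg/min.
water fraction in F4 = 0.750.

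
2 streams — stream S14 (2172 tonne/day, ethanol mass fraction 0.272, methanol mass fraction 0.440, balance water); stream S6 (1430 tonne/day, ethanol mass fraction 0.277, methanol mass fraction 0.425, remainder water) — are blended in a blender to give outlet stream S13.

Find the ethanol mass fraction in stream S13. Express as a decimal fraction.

Total flow out = 2172 + 1430 = 3602 tonne/day.
ethanol in = 2172×0.272 + 1430×0.277 = 986.89 tonne/day.
ethanol mass fraction in S13 = 986.89/3602 = 0.274.

0.274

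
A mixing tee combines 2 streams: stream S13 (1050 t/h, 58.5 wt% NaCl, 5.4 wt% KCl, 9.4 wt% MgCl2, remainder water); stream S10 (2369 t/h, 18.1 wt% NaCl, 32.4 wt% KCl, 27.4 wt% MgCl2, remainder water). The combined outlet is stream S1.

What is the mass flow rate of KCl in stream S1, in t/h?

KCl out = KCl in = 1050×0.054 + 2369×0.324 = 824.26 t/h.

824.3 t/h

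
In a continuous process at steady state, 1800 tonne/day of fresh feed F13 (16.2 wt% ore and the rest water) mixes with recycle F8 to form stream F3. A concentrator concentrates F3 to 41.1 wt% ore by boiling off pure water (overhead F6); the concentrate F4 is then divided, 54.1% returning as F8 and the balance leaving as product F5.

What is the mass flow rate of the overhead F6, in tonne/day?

1091 tonne/day

Overall ore balance (none leaves overhead): ore in fresh feed = ore in product, i.e. 1800×0.162 = (1−0.541)·F4·0.411.
F4 = 291.6/(0.411×0.459) = 1545.7 tonne/day.
Recycle F8 = 0.541×1545.7 = 836.24 tonne/day.
Combined feed F3 = 1800 + 836.24 = 2636.2 tonne/day.
Overhead F6 = F3 − F4 = 2636.2 − 1545.7 = 1090.5 tonne/day.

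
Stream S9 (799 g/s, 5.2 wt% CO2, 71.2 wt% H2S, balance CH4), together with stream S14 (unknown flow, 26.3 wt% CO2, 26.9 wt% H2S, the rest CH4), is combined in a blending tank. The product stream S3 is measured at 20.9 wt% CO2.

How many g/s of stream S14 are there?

Let S14 be the unknown flow. Total out = 799 + S14.
CO2 balance: 41.548 + 0.263·S14 = 0.209·(799 + S14)
(0.263 − 0.209)·S14 = 0.209×799 − 41.548 = 125.44
S14 = 125.44 / 0.054 = 2323 g/s

2323 g/s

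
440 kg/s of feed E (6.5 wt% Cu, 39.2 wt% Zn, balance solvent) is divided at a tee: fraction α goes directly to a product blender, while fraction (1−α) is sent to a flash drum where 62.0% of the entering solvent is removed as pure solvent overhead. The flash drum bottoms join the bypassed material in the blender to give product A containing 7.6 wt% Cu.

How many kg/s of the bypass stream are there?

250.8 kg/s

All 440×0.065 = 28.6 kg/s of Cu reaches A, so A = 28.6/0.076 = 376.32 kg/s and vapour = 63.684 kg/s.
The evaporator receives (1−α)·440 of feed at 0.543 solvent and removes 0.620 of that solvent:
0.620×0.543×(1−α)×440 = 63.684
(1−α) = 63.684/148.13 = 0.4299;  α = 0.5701.
Bypass flow = 0.5701×440 = 250.84 kg/s.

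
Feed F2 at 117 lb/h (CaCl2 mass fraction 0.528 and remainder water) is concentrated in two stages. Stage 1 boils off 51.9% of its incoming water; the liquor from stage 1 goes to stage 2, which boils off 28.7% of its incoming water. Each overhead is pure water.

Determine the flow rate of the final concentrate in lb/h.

water in feed = 117×0.472 = 55.224 lb/h.
After stage 1: water left = (1−0.519)×55.224 = 26.563; stream total = 88.339 lb/h.
After stage 2: water left = (1−0.287)×26.563 = 18.939; final concentrate = 80.715 lb/h.

80.72 lb/h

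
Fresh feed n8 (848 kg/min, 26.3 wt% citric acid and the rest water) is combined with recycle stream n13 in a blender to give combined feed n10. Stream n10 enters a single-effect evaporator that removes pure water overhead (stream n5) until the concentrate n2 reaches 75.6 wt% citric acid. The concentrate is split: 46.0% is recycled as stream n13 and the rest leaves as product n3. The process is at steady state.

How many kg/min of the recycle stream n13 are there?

251.3 kg/min

Overall citric acid balance (none leaves overhead): citric acid in fresh feed = citric acid in product, i.e. 848×0.263 = (1−0.460)·n2·0.756.
n2 = 223.02/(0.756×0.540) = 546.31 kg/min.
Recycle n13 = 0.460×546.31 = 251.3 kg/min.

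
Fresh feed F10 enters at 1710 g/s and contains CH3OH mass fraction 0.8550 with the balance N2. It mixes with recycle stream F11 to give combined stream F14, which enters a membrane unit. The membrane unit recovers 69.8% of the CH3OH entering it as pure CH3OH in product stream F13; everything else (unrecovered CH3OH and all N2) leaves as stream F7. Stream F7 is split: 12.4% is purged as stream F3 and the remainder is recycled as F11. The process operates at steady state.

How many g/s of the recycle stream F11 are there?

2278 g/s

N2 enters only via F10 and leaves only via the purge: 1710×0.145 = 0.124×(N2 in F7), and the membrane unit passes all N2, so N2 in F14 = N2 in F7 = 1999.6 g/s.
CH3OH in F14: m_A = 1710×0.855 + (1−0.124)·(1−0.698)·m_A, so m_A = 1462/0.7354 = 1988 g/s.
F7 = (1−0.698)×1988 + 1999.6 = 2600 g/s.
Recycle F11 = (1−0.124)×2600 = 2277.6 g/s.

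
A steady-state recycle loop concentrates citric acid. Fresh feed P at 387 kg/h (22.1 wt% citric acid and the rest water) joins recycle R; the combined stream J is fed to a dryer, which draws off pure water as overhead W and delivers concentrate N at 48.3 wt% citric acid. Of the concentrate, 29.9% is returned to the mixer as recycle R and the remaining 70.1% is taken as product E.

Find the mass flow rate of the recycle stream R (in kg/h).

75.53 kg/h

Overall citric acid balance (none leaves overhead): citric acid in fresh feed = citric acid in product, i.e. 387×0.221 = (1−0.299)·N·0.483.
N = 85.527/(0.483×0.701) = 252.6 kg/h.
Recycle R = 0.299×252.6 = 75.528 kg/h.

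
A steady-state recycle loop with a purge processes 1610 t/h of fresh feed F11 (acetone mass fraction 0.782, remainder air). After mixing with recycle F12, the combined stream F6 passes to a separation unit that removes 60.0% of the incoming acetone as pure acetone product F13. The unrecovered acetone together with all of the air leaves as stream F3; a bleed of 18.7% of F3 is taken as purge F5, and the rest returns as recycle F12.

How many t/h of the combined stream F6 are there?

3743 t/h

air enters only via F11 and leaves only via the purge: 1610×0.218 = 0.187×(air in F3), and the separation unit passes all air, so air in F6 = air in F3 = 1876.9 t/h.
acetone in F6: m_A = 1610×0.782 + (1−0.187)·(1−0.600)·m_A, so m_A = 1259/0.6748 = 1865.8 t/h.
F6 = 1865.8 + 1876.9 = 3742.7 t/h.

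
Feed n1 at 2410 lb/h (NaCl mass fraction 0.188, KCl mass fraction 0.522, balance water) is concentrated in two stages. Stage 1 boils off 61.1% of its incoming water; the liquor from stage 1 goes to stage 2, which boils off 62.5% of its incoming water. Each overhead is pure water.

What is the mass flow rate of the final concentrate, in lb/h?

1813 lb/h

water in feed = 2410×0.290 = 698.9 lb/h.
After stage 1: water left = (1−0.611)×698.9 = 271.87; stream total = 1983 lb/h.
After stage 2: water left = (1−0.625)×271.87 = 101.95; final concentrate = 1813.1 lb/h.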